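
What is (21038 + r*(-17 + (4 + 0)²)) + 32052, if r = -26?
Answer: 53116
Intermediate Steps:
(21038 + r*(-17 + (4 + 0)²)) + 32052 = (21038 - 26*(-17 + (4 + 0)²)) + 32052 = (21038 - 26*(-17 + 4²)) + 32052 = (21038 - 26*(-17 + 16)) + 32052 = (21038 - 26*(-1)) + 32052 = (21038 + 26) + 32052 = 21064 + 32052 = 53116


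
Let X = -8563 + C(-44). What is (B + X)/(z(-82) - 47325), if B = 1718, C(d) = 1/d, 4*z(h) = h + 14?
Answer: 301181/2083048 ≈ 0.14459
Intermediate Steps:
z(h) = 7/2 + h/4 (z(h) = (h + 14)/4 = (14 + h)/4 = 7/2 + h/4)
X = -376773/44 (X = -8563 + 1/(-44) = -8563 - 1/44 = -376773/44 ≈ -8563.0)
(B + X)/(z(-82) - 47325) = (1718 - 376773/44)/((7/2 + (¼)*(-82)) - 47325) = -301181/(44*((7/2 - 41/2) - 47325)) = -301181/(44*(-17 - 47325)) = -301181/44/(-47342) = -301181/44*(-1/47342) = 301181/2083048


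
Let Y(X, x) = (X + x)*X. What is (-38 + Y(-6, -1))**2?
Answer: 16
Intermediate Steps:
Y(X, x) = X*(X + x)
(-38 + Y(-6, -1))**2 = (-38 - 6*(-6 - 1))**2 = (-38 - 6*(-7))**2 = (-38 + 42)**2 = 4**2 = 16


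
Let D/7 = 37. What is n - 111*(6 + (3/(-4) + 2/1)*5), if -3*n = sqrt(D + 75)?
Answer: -5439/4 - sqrt(334)/3 ≈ -1365.8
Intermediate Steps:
D = 259 (D = 7*37 = 259)
n = -sqrt(334)/3 (n = -sqrt(259 + 75)/3 = -sqrt(334)/3 ≈ -6.0919)
n - 111*(6 + (3/(-4) + 2/1)*5) = -sqrt(334)/3 - 111*(6 + (3/(-4) + 2/1)*5) = -sqrt(334)/3 - 111*(6 + (3*(-1/4) + 2*1)*5) = -sqrt(334)/3 - 111*(6 + (-3/4 + 2)*5) = -sqrt(334)/3 - 111*(6 + (5/4)*5) = -sqrt(334)/3 - 111*(6 + 25/4) = -sqrt(334)/3 - 111*49/4 = -sqrt(334)/3 - 5439/4 = -5439/4 - sqrt(334)/3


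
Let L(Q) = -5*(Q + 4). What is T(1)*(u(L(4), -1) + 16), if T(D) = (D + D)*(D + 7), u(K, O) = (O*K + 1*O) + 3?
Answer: 928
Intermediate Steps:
L(Q) = -20 - 5*Q (L(Q) = -5*(4 + Q) = -20 - 5*Q)
u(K, O) = 3 + O + K*O (u(K, O) = (K*O + O) + 3 = (O + K*O) + 3 = 3 + O + K*O)
T(D) = 2*D*(7 + D) (T(D) = (2*D)*(7 + D) = 2*D*(7 + D))
T(1)*(u(L(4), -1) + 16) = (2*1*(7 + 1))*((3 - 1 + (-20 - 5*4)*(-1)) + 16) = (2*1*8)*((3 - 1 + (-20 - 20)*(-1)) + 16) = 16*((3 - 1 - 40*(-1)) + 16) = 16*((3 - 1 + 40) + 16) = 16*(42 + 16) = 16*58 = 928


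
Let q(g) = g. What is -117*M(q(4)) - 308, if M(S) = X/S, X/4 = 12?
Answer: -1712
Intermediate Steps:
X = 48 (X = 4*12 = 48)
M(S) = 48/S
-117*M(q(4)) - 308 = -5616/4 - 308 = -117*12 - 308 = -1404 - 308 = -1712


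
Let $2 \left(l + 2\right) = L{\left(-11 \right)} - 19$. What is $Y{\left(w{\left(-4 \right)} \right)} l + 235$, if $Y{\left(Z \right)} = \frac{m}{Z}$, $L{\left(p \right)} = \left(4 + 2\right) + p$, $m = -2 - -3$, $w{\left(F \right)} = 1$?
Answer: $221$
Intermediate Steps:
$m = 1$ ($m = -2 + 3 = 1$)
$L{\left(p \right)} = 6 + p$
$Y{\left(Z \right)} = \frac{1}{Z}$ ($Y{\left(Z \right)} = 1 \frac{1}{Z} = \frac{1}{Z}$)
$l = -14$ ($l = -2 + \frac{\left(6 - 11\right) - 19}{2} = -2 + \frac{-5 - 19}{2} = -2 + \frac{1}{2} \left(-24\right) = -2 - 12 = -14$)
$Y{\left(w{\left(-4 \right)} \right)} l + 235 = 1^{-1} \left(-14\right) + 235 = 1 \left(-14\right) + 235 = -14 + 235 = 221$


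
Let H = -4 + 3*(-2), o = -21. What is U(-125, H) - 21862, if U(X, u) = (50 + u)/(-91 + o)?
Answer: -306073/14 ≈ -21862.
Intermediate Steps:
H = -10 (H = -4 - 6 = -10)
U(X, u) = -25/56 - u/112 (U(X, u) = (50 + u)/(-91 - 21) = (50 + u)/(-112) = (50 + u)*(-1/112) = -25/56 - u/112)
U(-125, H) - 21862 = (-25/56 - 1/112*(-10)) - 21862 = (-25/56 + 5/56) - 21862 = -5/14 - 21862 = -306073/14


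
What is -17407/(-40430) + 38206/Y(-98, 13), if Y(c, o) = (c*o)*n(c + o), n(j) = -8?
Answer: 4730991/1132040 ≈ 4.1792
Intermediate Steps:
Y(c, o) = -8*c*o (Y(c, o) = (c*o)*(-8) = -8*c*o)
-17407/(-40430) + 38206/Y(-98, 13) = -17407/(-40430) + 38206/((-8*(-98)*13)) = -17407*(-1/40430) + 38206/10192 = 1339/3110 + 38206*(1/10192) = 1339/3110 + 2729/728 = 4730991/1132040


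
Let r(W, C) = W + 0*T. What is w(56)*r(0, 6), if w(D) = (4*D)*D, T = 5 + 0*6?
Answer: 0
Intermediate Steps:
T = 5 (T = 5 + 0 = 5)
w(D) = 4*D**2
r(W, C) = W (r(W, C) = W + 0*5 = W + 0 = W)
w(56)*r(0, 6) = (4*56**2)*0 = (4*3136)*0 = 12544*0 = 0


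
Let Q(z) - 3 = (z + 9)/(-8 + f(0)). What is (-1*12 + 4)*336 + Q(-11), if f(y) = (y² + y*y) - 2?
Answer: -13424/5 ≈ -2684.8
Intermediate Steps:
f(y) = -2 + 2*y² (f(y) = (y² + y²) - 2 = 2*y² - 2 = -2 + 2*y²)
Q(z) = 21/10 - z/10 (Q(z) = 3 + (z + 9)/(-8 + (-2 + 2*0²)) = 3 + (9 + z)/(-8 + (-2 + 2*0)) = 3 + (9 + z)/(-8 + (-2 + 0)) = 3 + (9 + z)/(-8 - 2) = 3 + (9 + z)/(-10) = 3 + (9 + z)*(-⅒) = 3 + (-9/10 - z/10) = 21/10 - z/10)
(-1*12 + 4)*336 + Q(-11) = (-1*12 + 4)*336 + (21/10 - ⅒*(-11)) = (-12 + 4)*336 + (21/10 + 11/10) = -8*336 + 16/5 = -2688 + 16/5 = -13424/5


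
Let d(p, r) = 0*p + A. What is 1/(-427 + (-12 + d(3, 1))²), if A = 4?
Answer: -1/363 ≈ -0.0027548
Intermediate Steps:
d(p, r) = 4 (d(p, r) = 0*p + 4 = 0 + 4 = 4)
1/(-427 + (-12 + d(3, 1))²) = 1/(-427 + (-12 + 4)²) = 1/(-427 + (-8)²) = 1/(-427 + 64) = 1/(-363) = -1/363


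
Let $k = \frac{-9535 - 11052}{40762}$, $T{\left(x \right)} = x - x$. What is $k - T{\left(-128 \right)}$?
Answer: $- \frac{20587}{40762} \approx -0.50505$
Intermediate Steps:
$T{\left(x \right)} = 0$
$k = - \frac{20587}{40762}$ ($k = \left(-20587\right) \frac{1}{40762} = - \frac{20587}{40762} \approx -0.50505$)
$k - T{\left(-128 \right)} = - \frac{20587}{40762} - 0 = - \frac{20587}{40762} + 0 = - \frac{20587}{40762}$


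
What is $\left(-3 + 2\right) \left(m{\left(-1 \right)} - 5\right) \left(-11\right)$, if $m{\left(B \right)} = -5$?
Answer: $-110$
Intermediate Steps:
$\left(-3 + 2\right) \left(m{\left(-1 \right)} - 5\right) \left(-11\right) = \left(-3 + 2\right) \left(-5 - 5\right) \left(-11\right) = \left(-1\right) \left(-10\right) \left(-11\right) = 10 \left(-11\right) = -110$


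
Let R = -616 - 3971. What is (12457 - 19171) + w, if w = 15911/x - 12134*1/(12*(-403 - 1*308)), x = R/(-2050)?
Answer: 2597930747/6522714 ≈ 398.29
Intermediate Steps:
R = -4587
x = 4587/2050 (x = -4587/(-2050) = -4587*(-1/2050) = 4587/2050 ≈ 2.2376)
w = 46391432543/6522714 (w = 15911/(4587/2050) - 12134*1/(12*(-403 - 1*308)) = 15911*(2050/4587) - 12134*1/(12*(-403 - 308)) = 32617550/4587 - 12134/((-711*12)) = 32617550/4587 - 12134/(-8532) = 32617550/4587 - 12134*(-1/8532) = 32617550/4587 + 6067/4266 = 46391432543/6522714 ≈ 7112.3)
(12457 - 19171) + w = (12457 - 19171) + 46391432543/6522714 = -6714 + 46391432543/6522714 = 2597930747/6522714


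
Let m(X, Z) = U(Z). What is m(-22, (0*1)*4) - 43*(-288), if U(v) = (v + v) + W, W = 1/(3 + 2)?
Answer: 61921/5 ≈ 12384.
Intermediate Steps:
W = ⅕ (W = 1/5 = ⅕ ≈ 0.20000)
U(v) = ⅕ + 2*v (U(v) = (v + v) + ⅕ = 2*v + ⅕ = ⅕ + 2*v)
m(X, Z) = ⅕ + 2*Z
m(-22, (0*1)*4) - 43*(-288) = (⅕ + 2*((0*1)*4)) - 43*(-288) = (⅕ + 2*(0*4)) + 12384 = (⅕ + 2*0) + 12384 = (⅕ + 0) + 12384 = ⅕ + 12384 = 61921/5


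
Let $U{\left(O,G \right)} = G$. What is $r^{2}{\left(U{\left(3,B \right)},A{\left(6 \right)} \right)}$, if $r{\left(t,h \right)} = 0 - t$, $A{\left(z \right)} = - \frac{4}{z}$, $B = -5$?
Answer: $25$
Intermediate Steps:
$r{\left(t,h \right)} = - t$
$r^{2}{\left(U{\left(3,B \right)},A{\left(6 \right)} \right)} = \left(\left(-1\right) \left(-5\right)\right)^{2} = 5^{2} = 25$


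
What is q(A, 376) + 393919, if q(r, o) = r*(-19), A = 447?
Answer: 385426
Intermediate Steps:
q(r, o) = -19*r
q(A, 376) + 393919 = -19*447 + 393919 = -8493 + 393919 = 385426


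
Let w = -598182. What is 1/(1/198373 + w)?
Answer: -198373/118663157885 ≈ -1.6717e-6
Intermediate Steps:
1/(1/198373 + w) = 1/(1/198373 - 598182) = 1/(-118663157885/198373) = -198373/118663157885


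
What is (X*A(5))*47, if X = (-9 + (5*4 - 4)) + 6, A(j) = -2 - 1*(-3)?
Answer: 611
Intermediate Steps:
A(j) = 1 (A(j) = -2 + 3 = 1)
X = 13 (X = (-9 + (20 - 4)) + 6 = (-9 + 16) + 6 = 7 + 6 = 13)
(X*A(5))*47 = (13*1)*47 = 13*47 = 611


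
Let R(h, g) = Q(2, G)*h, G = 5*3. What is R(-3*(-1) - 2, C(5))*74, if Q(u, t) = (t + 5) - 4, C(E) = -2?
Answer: 1184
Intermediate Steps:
G = 15
Q(u, t) = 1 + t (Q(u, t) = (5 + t) - 4 = 1 + t)
R(h, g) = 16*h (R(h, g) = (1 + 15)*h = 16*h)
R(-3*(-1) - 2, C(5))*74 = (16*(-3*(-1) - 2))*74 = (16*(3 - 2))*74 = (16*1)*74 = 16*74 = 1184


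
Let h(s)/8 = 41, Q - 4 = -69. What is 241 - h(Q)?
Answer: -87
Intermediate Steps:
Q = -65 (Q = 4 - 69 = -65)
h(s) = 328 (h(s) = 8*41 = 328)
241 - h(Q) = 241 - 1*328 = 241 - 328 = -87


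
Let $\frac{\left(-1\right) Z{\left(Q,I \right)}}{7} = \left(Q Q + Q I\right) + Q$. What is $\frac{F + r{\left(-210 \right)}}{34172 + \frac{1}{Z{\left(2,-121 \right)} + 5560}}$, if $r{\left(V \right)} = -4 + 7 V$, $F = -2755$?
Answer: $- \frac{30499548}{246448465} \approx -0.12376$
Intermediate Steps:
$Z{\left(Q,I \right)} = - 7 Q - 7 Q^{2} - 7 I Q$ ($Z{\left(Q,I \right)} = - 7 \left(\left(Q Q + Q I\right) + Q\right) = - 7 \left(\left(Q^{2} + I Q\right) + Q\right) = - 7 \left(Q + Q^{2} + I Q\right) = - 7 Q - 7 Q^{2} - 7 I Q$)
$\frac{F + r{\left(-210 \right)}}{34172 + \frac{1}{Z{\left(2,-121 \right)} + 5560}} = \frac{-2755 + \left(-4 + 7 \left(-210\right)\right)}{34172 + \frac{1}{\left(-7\right) 2 \left(1 - 121 + 2\right) + 5560}} = \frac{-2755 - 1474}{34172 + \frac{1}{\left(-7\right) 2 \left(-118\right) + 5560}} = \frac{-2755 - 1474}{34172 + \frac{1}{1652 + 5560}} = - \frac{4229}{34172 + \frac{1}{7212}} = - \frac{4229}{\frac{246448465}{7212}} = \left(-4229\right) \frac{7212}{246448465} = - \frac{30499548}{246448465}$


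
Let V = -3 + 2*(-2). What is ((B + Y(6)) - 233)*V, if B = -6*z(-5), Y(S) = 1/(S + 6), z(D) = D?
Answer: 17045/12 ≈ 1420.4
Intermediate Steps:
Y(S) = 1/(6 + S)
B = 30 (B = -6*(-5) = 30)
V = -7 (V = -3 - 4 = -7)
((B + Y(6)) - 233)*V = ((30 + 1/(6 + 6)) - 233)*(-7) = ((30 + 1/12) - 233)*(-7) = (361/12 - 233)*(-7) = -2435/12*(-7) = 17045/12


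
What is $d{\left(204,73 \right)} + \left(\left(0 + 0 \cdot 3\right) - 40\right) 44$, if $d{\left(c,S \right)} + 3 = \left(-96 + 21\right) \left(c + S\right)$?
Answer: $-22538$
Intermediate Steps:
$d{\left(c,S \right)} = -3 - 75 S - 75 c$ ($d{\left(c,S \right)} = -3 + \left(-96 + 21\right) \left(c + S\right) = -3 - 75 \left(S + c\right) = -3 - \left(75 S + 75 c\right) = -3 - 75 S - 75 c$)
$d{\left(204,73 \right)} + \left(\left(0 + 0 \cdot 3\right) - 40\right) 44 = \left(-3 - 5475 - 15300\right) + \left(\left(0 + 0 \cdot 3\right) - 40\right) 44 = \left(-3 - 5475 - 15300\right) + \left(\left(0 + 0\right) - 40\right) 44 = -20778 + \left(0 - 40\right) 44 = -20778 - 1760 = -22538$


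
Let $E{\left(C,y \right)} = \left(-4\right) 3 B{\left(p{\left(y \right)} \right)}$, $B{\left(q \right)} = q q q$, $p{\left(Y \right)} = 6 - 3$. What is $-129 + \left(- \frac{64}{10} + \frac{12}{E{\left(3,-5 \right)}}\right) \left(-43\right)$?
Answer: $\frac{19952}{135} \approx 147.79$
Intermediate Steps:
$p{\left(Y \right)} = 3$
$B{\left(q \right)} = q^{3}$ ($B{\left(q \right)} = q^{2} q = q^{3}$)
$E{\left(C,y \right)} = -324$ ($E{\left(C,y \right)} = \left(-4\right) 3 \cdot 3^{3} = \left(-12\right) 27 = -324$)
$-129 + \left(- \frac{64}{10} + \frac{12}{E{\left(3,-5 \right)}}\right) \left(-43\right) = -129 + \left(- \frac{64}{10} + \frac{12}{-324}\right) \left(-43\right) = -129 + \left(\left(-64\right) \frac{1}{10} + 12 \left(- \frac{1}{324}\right)\right) \left(-43\right) = -129 + \left(- \frac{32}{5} - \frac{1}{27}\right) \left(-43\right) = -129 - - \frac{37367}{135} = -129 + \frac{37367}{135} = \frac{19952}{135}$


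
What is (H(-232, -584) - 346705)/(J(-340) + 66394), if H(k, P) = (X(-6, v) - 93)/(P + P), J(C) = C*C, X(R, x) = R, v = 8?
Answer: -404951341/212568992 ≈ -1.9050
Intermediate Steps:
J(C) = C²
H(k, P) = -99/(2*P) (H(k, P) = (-6 - 93)/(P + P) = -99*1/(2*P) = -99/(2*P))
(H(-232, -584) - 346705)/(J(-340) + 66394) = (-99/2/(-584) - 346705)/((-340)² + 66394) = (-99/2*(-1/584) - 346705)/(115600 + 66394) = (99/1168 - 346705)/181994 = -404951341/1168*1/181994 = -404951341/212568992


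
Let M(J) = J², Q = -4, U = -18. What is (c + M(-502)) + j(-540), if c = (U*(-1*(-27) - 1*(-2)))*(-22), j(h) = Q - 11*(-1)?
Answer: 263495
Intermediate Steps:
j(h) = 7 (j(h) = -4 - 11*(-1) = -4 + 11 = 7)
c = 11484 (c = -18*(-1*(-27) - 1*(-2))*(-22) = -18*(27 + 2)*(-22) = -18*29*(-22) = -522*(-22) = 11484)
(c + M(-502)) + j(-540) = (11484 + (-502)²) + 7 = (11484 + 252004) + 7 = 263488 + 7 = 263495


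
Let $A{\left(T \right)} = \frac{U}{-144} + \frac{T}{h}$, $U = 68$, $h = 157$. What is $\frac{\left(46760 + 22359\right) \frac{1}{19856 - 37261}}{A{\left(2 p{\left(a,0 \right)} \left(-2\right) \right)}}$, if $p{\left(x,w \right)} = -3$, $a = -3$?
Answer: $\frac{390660588}{38934985} \approx 10.034$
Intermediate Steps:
$A{\left(T \right)} = - \frac{17}{36} + \frac{T}{157}$ ($A{\left(T \right)} = \frac{68}{-144} + \frac{T}{157} = 68 \left(- \frac{1}{144}\right) + T \frac{1}{157} = - \frac{17}{36} + \frac{T}{157}$)
$\frac{\left(46760 + 22359\right) \frac{1}{19856 - 37261}}{A{\left(2 p{\left(a,0 \right)} \left(-2\right) \right)}} = \frac{\left(46760 + 22359\right) \frac{1}{19856 - 37261}}{- \frac{17}{36} + \frac{2 \left(-3\right) \left(-2\right)}{157}} = \frac{69119 \frac{1}{-17405}}{- \frac{17}{36} + \frac{\left(-6\right) \left(-2\right)}{157}} = \frac{69119 \left(- \frac{1}{17405}\right)}{- \frac{17}{36} + \frac{1}{157} \cdot 12} = - \frac{69119}{17405 \left(- \frac{17}{36} + \frac{12}{157}\right)} = - \frac{69119}{17405 \left(- \frac{2237}{5652}\right)} = \left(- \frac{69119}{17405}\right) \left(- \frac{5652}{2237}\right) = \frac{390660588}{38934985}$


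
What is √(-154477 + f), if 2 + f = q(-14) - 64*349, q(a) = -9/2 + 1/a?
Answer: I*√8664159/7 ≈ 420.5*I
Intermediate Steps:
q(a) = -9/2 + 1/a (q(a) = -9*½ + 1/a = -9/2 + 1/a)
f = -156398/7 (f = -2 + ((-9/2 + 1/(-14)) - 64*349) = -2 + ((-9/2 - 1/14) - 22336) = -2 + (-32/7 - 22336) = -2 - 156384/7 = -156398/7 ≈ -22343.)
√(-154477 + f) = √(-154477 - 156398/7) = √(-1237737/7) = I*√8664159/7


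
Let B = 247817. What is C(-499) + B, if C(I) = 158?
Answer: 247975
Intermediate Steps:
C(-499) + B = 158 + 247817 = 247975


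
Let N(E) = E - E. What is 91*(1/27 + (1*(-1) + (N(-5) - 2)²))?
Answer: 7462/27 ≈ 276.37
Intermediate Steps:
N(E) = 0
91*(1/27 + (1*(-1) + (N(-5) - 2)²)) = 91*(1/27 + (1*(-1) + (0 - 2)²)) = 91*(1/27 + (-1 + (-2)²)) = 91*(1/27 + (-1 + 4)) = 91*(1/27 + 3) = 91*(82/27) = 7462/27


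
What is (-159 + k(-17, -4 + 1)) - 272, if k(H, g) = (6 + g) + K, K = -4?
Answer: -432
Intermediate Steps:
k(H, g) = 2 + g (k(H, g) = (6 + g) - 4 = 2 + g)
(-159 + k(-17, -4 + 1)) - 272 = (-159 + (2 + (-4 + 1))) - 272 = (-159 + (2 - 3)) - 272 = (-159 - 1) - 272 = -160 - 272 = -432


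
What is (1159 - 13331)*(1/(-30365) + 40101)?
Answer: -14821441068608/30365 ≈ -4.8811e+8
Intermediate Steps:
(1159 - 13331)*(1/(-30365) + 40101) = -12172*(-1/30365 + 40101) = -12172*1217666864/30365 = -14821441068608/30365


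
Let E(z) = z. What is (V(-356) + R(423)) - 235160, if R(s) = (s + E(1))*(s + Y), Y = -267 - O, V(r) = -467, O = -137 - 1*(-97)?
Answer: -152523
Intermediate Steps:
O = -40 (O = -137 + 97 = -40)
Y = -227 (Y = -267 - 1*(-40) = -267 + 40 = -227)
R(s) = (1 + s)*(-227 + s) (R(s) = (s + 1)*(s - 227) = (1 + s)*(-227 + s))
(V(-356) + R(423)) - 235160 = (-467 + (-227 + 423² - 226*423)) - 235160 = (-467 + (-227 + 178929 - 95598)) - 235160 = (-467 + 83104) - 235160 = 82637 - 235160 = -152523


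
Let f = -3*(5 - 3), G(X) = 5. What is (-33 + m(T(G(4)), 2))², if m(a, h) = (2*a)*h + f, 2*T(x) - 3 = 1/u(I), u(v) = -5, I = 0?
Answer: 27889/25 ≈ 1115.6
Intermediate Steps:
f = -6 (f = -3*2 = -6)
T(x) = 7/5 (T(x) = 3/2 + (½)/(-5) = 3/2 + (½)*(-⅕) = 3/2 - ⅒ = 7/5)
m(a, h) = -6 + 2*a*h (m(a, h) = (2*a)*h - 6 = 2*a*h - 6 = -6 + 2*a*h)
(-33 + m(T(G(4)), 2))² = (-33 + (-6 + 2*(7/5)*2))² = (-33 + (-6 + 28/5))² = (-33 - ⅖)² = (-167/5)² = 27889/25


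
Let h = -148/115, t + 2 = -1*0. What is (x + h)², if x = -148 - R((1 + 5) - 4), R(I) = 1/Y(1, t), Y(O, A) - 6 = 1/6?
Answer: 404376440836/18105025 ≈ 22335.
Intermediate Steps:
t = -2 (t = -2 - 1*0 = -2 + 0 = -2)
Y(O, A) = 37/6 (Y(O, A) = 6 + 1/6 = 6 + ⅙ = 37/6)
R(I) = 6/37 (R(I) = 1/(37/6) = 6/37)
x = -5482/37 (x = -148 - 1*6/37 = -148 - 6/37 = -5482/37 ≈ -148.16)
h = -148/115 (h = -148*1/115 = -148/115 ≈ -1.2870)
(x + h)² = (-5482/37 - 148/115)² = (-635906/4255)² = 404376440836/18105025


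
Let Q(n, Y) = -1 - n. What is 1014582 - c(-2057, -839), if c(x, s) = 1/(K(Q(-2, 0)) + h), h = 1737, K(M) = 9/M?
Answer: 1771460171/1746 ≈ 1.0146e+6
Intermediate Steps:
c(x, s) = 1/1746 (c(x, s) = 1/(9/(-1 - 1*(-2)) + 1737) = 1/(9/(-1 + 2) + 1737) = 1/(9/1 + 1737) = 1/(9*1 + 1737) = 1/(9 + 1737) = 1/1746)
1014582 - c(-2057, -839) = 1014582 - 1*1/1746 = 1014582 - 1/1746 = 1771460171/1746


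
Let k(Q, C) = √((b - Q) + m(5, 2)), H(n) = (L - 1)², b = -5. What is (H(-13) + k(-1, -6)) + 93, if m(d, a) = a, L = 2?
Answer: 94 + I*√2 ≈ 94.0 + 1.4142*I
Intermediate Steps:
H(n) = 1 (H(n) = (2 - 1)² = 1² = 1)
k(Q, C) = √(-3 - Q) (k(Q, C) = √((-5 - Q) + 2) = √(-3 - Q))
(H(-13) + k(-1, -6)) + 93 = (1 + √(-3 - 1*(-1))) + 93 = (1 + √(-3 + 1)) + 93 = (1 + √(-2)) + 93 = (1 + I*√2) + 93 = 94 + I*√2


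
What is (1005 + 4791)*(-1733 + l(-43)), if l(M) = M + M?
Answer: -10542924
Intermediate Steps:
l(M) = 2*M
(1005 + 4791)*(-1733 + l(-43)) = (1005 + 4791)*(-1733 + 2*(-43)) = 5796*(-1733 - 86) = 5796*(-1819) = -10542924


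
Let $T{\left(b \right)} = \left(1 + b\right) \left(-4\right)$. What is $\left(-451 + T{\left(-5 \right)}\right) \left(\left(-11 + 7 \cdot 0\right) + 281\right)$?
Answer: $-117450$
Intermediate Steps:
$T{\left(b \right)} = -4 - 4 b$
$\left(-451 + T{\left(-5 \right)}\right) \left(\left(-11 + 7 \cdot 0\right) + 281\right) = \left(-451 - -16\right) \left(\left(-11 + 7 \cdot 0\right) + 281\right) = \left(-451 + \left(-4 + 20\right)\right) \left(\left(-11 + 0\right) + 281\right) = \left(-451 + 16\right) \left(-11 + 281\right) = \left(-435\right) 270 = -117450$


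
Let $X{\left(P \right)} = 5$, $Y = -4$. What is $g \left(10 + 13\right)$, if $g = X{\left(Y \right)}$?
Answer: $115$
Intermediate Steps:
$g = 5$
$g \left(10 + 13\right) = 5 \left(10 + 13\right) = 5 \cdot 23 = 115$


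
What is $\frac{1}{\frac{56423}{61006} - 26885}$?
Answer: $- \frac{61006}{1640089887} \approx -3.7197 \cdot 10^{-5}$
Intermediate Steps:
$\frac{1}{\frac{56423}{61006} - 26885} = \frac{1}{- \frac{1640089887}{61006}} = - \frac{61006}{1640089887}$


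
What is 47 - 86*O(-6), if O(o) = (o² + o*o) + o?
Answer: -5629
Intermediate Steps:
O(o) = o + 2*o² (O(o) = (o² + o²) + o = 2*o² + o = o + 2*o²)
47 - 86*O(-6) = 47 - (-516)*(1 + 2*(-6)) = 47 - (-516)*(1 - 12) = 47 - (-516)*(-11) = 47 - 86*66 = 47 - 5676 = -5629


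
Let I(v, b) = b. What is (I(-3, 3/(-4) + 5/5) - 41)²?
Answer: 26569/16 ≈ 1660.6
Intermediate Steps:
(I(-3, 3/(-4) + 5/5) - 41)² = ((3/(-4) + 5/5) - 41)² = ((3*(-¼) + 5*(⅕)) - 41)² = ((-¾ + 1) - 41)² = (¼ - 41)² = (-163/4)² = 26569/16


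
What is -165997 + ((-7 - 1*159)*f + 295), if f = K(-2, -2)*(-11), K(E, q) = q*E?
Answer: -158398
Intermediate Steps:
K(E, q) = E*q
f = -44 (f = -2*(-2)*(-11) = 4*(-11) = -44)
-165997 + ((-7 - 1*159)*f + 295) = -165997 + ((-7 - 1*159)*(-44) + 295) = -165997 + ((-7 - 159)*(-44) + 295) = -165997 + (-166*(-44) + 295) = -165997 + (7304 + 295) = -165997 + 7599 = -158398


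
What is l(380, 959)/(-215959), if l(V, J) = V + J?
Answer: -1339/215959 ≈ -0.0062003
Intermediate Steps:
l(V, J) = J + V
l(380, 959)/(-215959) = (959 + 380)/(-215959) = 1339*(-1/215959) = -1339/215959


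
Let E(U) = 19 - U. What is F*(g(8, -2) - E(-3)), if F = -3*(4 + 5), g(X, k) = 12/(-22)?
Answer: 6696/11 ≈ 608.73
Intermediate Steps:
g(X, k) = -6/11 (g(X, k) = 12*(-1/22) = -6/11)
F = -27 (F = -3*9 = -27)
F*(g(8, -2) - E(-3)) = -27*(-6/11 - (19 - 1*(-3))) = -27*(-6/11 - (19 + 3)) = -27*(-6/11 - 1*22) = -27*(-6/11 - 22) = -27*(-248/11) = 6696/11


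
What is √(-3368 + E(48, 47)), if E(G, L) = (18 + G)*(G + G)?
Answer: 2*√742 ≈ 54.479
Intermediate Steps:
E(G, L) = 2*G*(18 + G) (E(G, L) = (18 + G)*(2*G) = 2*G*(18 + G))
√(-3368 + E(48, 47)) = √(-3368 + 2*48*(18 + 48)) = √(-3368 + 2*48*66) = √(-3368 + 6336) = √2968 = 2*√742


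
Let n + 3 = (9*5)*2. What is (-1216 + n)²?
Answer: 1274641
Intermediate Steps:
n = 87 (n = -3 + (9*5)*2 = -3 + 45*2 = -3 + 90 = 87)
(-1216 + n)² = (-1216 + 87)² = (-1129)² = 1274641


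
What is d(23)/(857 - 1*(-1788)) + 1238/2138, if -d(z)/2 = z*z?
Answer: 957/5345 ≈ 0.17905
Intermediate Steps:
d(z) = -2*z² (d(z) = -2*z*z = -2*z²)
d(23)/(857 - 1*(-1788)) + 1238/2138 = (-2*23²)/(857 - 1*(-1788)) + 1238/2138 = (-2*529)/(857 + 1788) + 1238*(1/2138) = -1058/2645 + 619/1069 = -1058*1/2645 + 619/1069 = -⅖ + 619/1069 = 957/5345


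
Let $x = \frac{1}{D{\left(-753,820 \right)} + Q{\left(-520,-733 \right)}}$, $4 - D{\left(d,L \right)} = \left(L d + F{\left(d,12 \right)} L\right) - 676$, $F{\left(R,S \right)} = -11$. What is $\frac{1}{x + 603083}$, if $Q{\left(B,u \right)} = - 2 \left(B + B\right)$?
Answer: $\frac{629240}{379483946921} \approx 1.6581 \cdot 10^{-6}$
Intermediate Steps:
$Q{\left(B,u \right)} = - 4 B$ ($Q{\left(B,u \right)} = - 2 \cdot 2 B = - 4 B$)
$D{\left(d,L \right)} = 680 + 11 L - L d$ ($D{\left(d,L \right)} = 4 - \left(\left(L d - 11 L\right) - 676\right) = 4 - \left(\left(- 11 L + L d\right) - 676\right) = 4 - \left(-676 - 11 L + L d\right) = 4 + \left(676 + 11 L - L d\right) = 680 + 11 L - L d$)
$x = \frac{1}{629240}$ ($x = \frac{1}{\left(680 + 11 \cdot 820 - 820 \left(-753\right)\right) - -2080} = \frac{1}{\left(680 + 9020 + 617460\right) + 2080} = \frac{1}{627160 + 2080} = \frac{1}{629240} \approx 1.5892 \cdot 10^{-6}$)
$\frac{1}{x + 603083} = \frac{1}{\frac{1}{629240} + 603083} = \frac{1}{\frac{379483946921}{629240}} = \frac{629240}{379483946921}$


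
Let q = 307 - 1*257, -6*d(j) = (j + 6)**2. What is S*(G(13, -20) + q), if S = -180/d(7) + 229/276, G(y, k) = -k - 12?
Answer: 9766649/23322 ≈ 418.77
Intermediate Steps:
G(y, k) = -12 - k
d(j) = -(6 + j)**2/6 (d(j) = -(j + 6)**2/6 = -(6 + j)**2/6)
q = 50 (q = 307 - 257 = 50)
S = 336781/46644 (S = -180*(-6/(6 + 7)**2) + 229/276 = -180/((-1/6*13**2)) + 229*(1/276) = -180/((-1/6*169)) + 229/276 = -180/(-169/6) + 229/276 = -180*(-6/169) + 229/276 = 1080/169 + 229/276 = 336781/46644 ≈ 7.2202)
S*(G(13, -20) + q) = 336781*((-12 - 1*(-20)) + 50)/46644 = 336781*((-12 + 20) + 50)/46644 = 336781*(8 + 50)/46644 = (336781/46644)*58 = 9766649/23322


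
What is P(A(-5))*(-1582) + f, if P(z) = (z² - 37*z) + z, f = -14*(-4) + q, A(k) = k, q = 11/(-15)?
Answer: -4863821/15 ≈ -3.2425e+5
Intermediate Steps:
q = -11/15 (q = 11*(-1/15) = -11/15 ≈ -0.73333)
f = 829/15 (f = -14*(-4) - 11/15 = 56 - 11/15 = 829/15 ≈ 55.267)
P(z) = z² - 36*z
P(A(-5))*(-1582) + f = -5*(-36 - 5)*(-1582) + 829/15 = -5*(-41)*(-1582) + 829/15 = 205*(-1582) + 829/15 = -324310 + 829/15 = -4863821/15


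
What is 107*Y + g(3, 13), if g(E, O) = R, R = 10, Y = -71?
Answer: -7587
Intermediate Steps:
g(E, O) = 10
107*Y + g(3, 13) = 107*(-71) + 10 = -7597 + 10 = -7587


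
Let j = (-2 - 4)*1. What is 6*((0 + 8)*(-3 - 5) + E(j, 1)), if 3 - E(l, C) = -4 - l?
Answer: -378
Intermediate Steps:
j = -6 (j = -6*1 = -6)
E(l, C) = 7 + l (E(l, C) = 3 - (-4 - l) = 3 + (4 + l) = 7 + l)
6*((0 + 8)*(-3 - 5) + E(j, 1)) = 6*((0 + 8)*(-3 - 5) + (7 - 6)) = 6*(8*(-8) + 1) = 6*(-64 + 1) = 6*(-63) = -378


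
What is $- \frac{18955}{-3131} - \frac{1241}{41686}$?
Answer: $\frac{786272559}{130518866} \approx 6.0242$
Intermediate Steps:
$- \frac{18955}{-3131} - \frac{1241}{41686} = \left(-18955\right) \left(- \frac{1}{3131}\right) - \frac{1241}{41686} = \frac{18955}{3131} - \frac{1241}{41686} = \frac{786272559}{130518866}$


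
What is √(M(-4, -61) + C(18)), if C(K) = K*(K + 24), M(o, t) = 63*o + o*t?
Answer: 2*√187 ≈ 27.350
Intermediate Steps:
C(K) = K*(24 + K)
√(M(-4, -61) + C(18)) = √(-4*(63 - 61) + 18*(24 + 18)) = √(-4*2 + 18*42) = √(-8 + 756) = √748 = 2*√187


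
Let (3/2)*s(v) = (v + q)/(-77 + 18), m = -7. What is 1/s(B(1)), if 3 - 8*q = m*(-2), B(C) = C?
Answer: 236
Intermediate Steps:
q = -11/8 (q = 3/8 - (-7)*(-2)/8 = 3/8 - 1/8*14 = 3/8 - 7/4 = -11/8 ≈ -1.3750)
s(v) = 11/708 - 2*v/177 (s(v) = 2*((v - 11/8)/(-77 + 18))/3 = 2*((-11/8 + v)/(-59))/3 = 2*((-11/8 + v)*(-1/59))/3 = 2*(11/472 - v/59)/3 = 11/708 - 2*v/177)
1/s(B(1)) = 1/(11/708 - 2/177*1) = 1/(11/708 - 2/177) = 1/(1/236) = 236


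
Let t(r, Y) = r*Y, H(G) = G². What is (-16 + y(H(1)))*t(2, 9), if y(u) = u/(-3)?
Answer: -294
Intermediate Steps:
y(u) = -u/3 (y(u) = u*(-⅓) = -u/3)
t(r, Y) = Y*r
(-16 + y(H(1)))*t(2, 9) = (-16 - ⅓*1²)*(9*2) = (-16 - ⅓*1)*18 = (-16 - ⅓)*18 = -49/3*18 = -294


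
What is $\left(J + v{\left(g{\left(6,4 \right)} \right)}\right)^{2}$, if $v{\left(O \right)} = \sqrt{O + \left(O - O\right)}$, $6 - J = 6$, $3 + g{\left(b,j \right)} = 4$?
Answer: $1$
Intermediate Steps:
$g{\left(b,j \right)} = 1$ ($g{\left(b,j \right)} = -3 + 4 = 1$)
$J = 0$ ($J = 6 - 6 = 0$)
$v{\left(O \right)} = \sqrt{O}$ ($v{\left(O \right)} = \sqrt{O + 0} = \sqrt{O}$)
$\left(J + v{\left(g{\left(6,4 \right)} \right)}\right)^{2} = \left(0 + \sqrt{1}\right)^{2} = \left(0 + 1\right)^{2} = 1^{2} = 1$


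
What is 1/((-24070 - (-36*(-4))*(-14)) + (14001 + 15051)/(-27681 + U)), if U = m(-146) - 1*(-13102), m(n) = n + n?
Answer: -4957/109331362 ≈ -4.5339e-5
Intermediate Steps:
m(n) = 2*n
U = 12810 (U = 2*(-146) - 1*(-13102) = -292 + 13102 = 12810)
1/((-24070 - (-36*(-4))*(-14)) + (14001 + 15051)/(-27681 + U)) = 1/((-24070 - (-36*(-4))*(-14)) + (14001 + 15051)/(-27681 + 12810)) = 1/((-24070 - 144*(-14)) + 29052/(-14871)) = 1/((-24070 - 1*(-2016)) + 29052*(-1/14871)) = 1/((-24070 + 2016) - 9684/4957) = 1/(-22054 - 9684/4957) = 1/(-109331362/4957) = -4957/109331362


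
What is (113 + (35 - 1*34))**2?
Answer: 12996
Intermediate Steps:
(113 + (35 - 1*34))**2 = (113 + (35 - 34))**2 = (113 + 1)**2 = 114**2 = 12996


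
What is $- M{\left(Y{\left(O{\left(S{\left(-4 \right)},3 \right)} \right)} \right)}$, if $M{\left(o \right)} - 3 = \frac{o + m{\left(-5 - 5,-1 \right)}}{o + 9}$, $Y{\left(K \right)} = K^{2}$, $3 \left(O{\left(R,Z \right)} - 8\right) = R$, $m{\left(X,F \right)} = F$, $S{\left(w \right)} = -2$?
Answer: $- \frac{434}{113} \approx -3.8407$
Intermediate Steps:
$O{\left(R,Z \right)} = 8 + \frac{R}{3}$
$M{\left(o \right)} = 3 + \frac{-1 + o}{9 + o}$ ($M{\left(o \right)} = 3 + \frac{o - 1}{o + 9} = 3 + \frac{-1 + o}{9 + o}$)
$- M{\left(Y{\left(O{\left(S{\left(-4 \right)},3 \right)} \right)} \right)} = - \frac{2 \left(13 + 2 \left(8 + \frac{1}{3} \left(-2\right)\right)^{2}\right)}{9 + \left(8 + \frac{1}{3} \left(-2\right)\right)^{2}} = - \frac{2 \left(13 + 2 \left(8 - \frac{2}{3}\right)^{2}\right)}{9 + \left(8 - \frac{2}{3}\right)^{2}} = - \frac{2 \left(13 + 2 \left(\frac{22}{3}\right)^{2}\right)}{9 + \left(\frac{22}{3}\right)^{2}} = - \frac{2 \left(13 + 2 \cdot \frac{484}{9}\right)}{9 + \frac{484}{9}} = - \frac{2 \left(13 + \frac{968}{9}\right)}{\frac{565}{9}} = - \frac{2 \cdot 9 \cdot 1085}{565 \cdot 9} = \left(-1\right) \frac{434}{113} = - \frac{434}{113}$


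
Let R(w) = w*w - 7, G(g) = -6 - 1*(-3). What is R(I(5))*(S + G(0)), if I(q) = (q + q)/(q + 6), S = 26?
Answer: -17181/121 ≈ -141.99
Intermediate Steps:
G(g) = -3 (G(g) = -6 + 3 = -3)
I(q) = 2*q/(6 + q) (I(q) = (2*q)/(6 + q) = 2*q/(6 + q))
R(w) = -7 + w² (R(w) = w² - 7 = -7 + w²)
R(I(5))*(S + G(0)) = (-7 + (2*5/(6 + 5))²)*(26 - 3) = (-7 + (2*5/11)²)*23 = (-7 + (2*5*(1/11))²)*23 = (-7 + (10/11)²)*23 = (-7 + 100/121)*23 = -747/121*23 = -17181/121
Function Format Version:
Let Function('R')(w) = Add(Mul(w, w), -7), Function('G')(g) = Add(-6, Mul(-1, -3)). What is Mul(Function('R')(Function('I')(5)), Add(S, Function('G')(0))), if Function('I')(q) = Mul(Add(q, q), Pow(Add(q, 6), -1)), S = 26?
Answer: Rational(-17181, 121) ≈ -141.99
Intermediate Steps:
Function('G')(g) = -3 (Function('G')(g) = Add(-6, 3) = -3)
Function('I')(q) = Mul(2, q, Pow(Add(6, q), -1)) (Function('I')(q) = Mul(Mul(2, q), Pow(Add(6, q), -1)) = Mul(2, q, Pow(Add(6, q), -1)))
Function('R')(w) = Add(-7, Pow(w, 2)) (Function('R')(w) = Add(Pow(w, 2), -7) = Add(-7, Pow(w, 2)))
Mul(Function('R')(Function('I')(5)), Add(S, Function('G')(0))) = Mul(Add(-7, Pow(Mul(2, 5, Pow(Add(6, 5), -1)), 2)), Add(26, -3)) = Mul(Add(-7, Pow(Mul(2, 5, Pow(11, -1)), 2)), 23) = Mul(Add(-7, Pow(Mul(2, 5, Rational(1, 11)), 2)), 23) = Mul(Add(-7, Pow(Rational(10, 11), 2)), 23) = Mul(Add(-7, Rational(100, 121)), 23) = Mul(Rational(-747, 121), 23) = Rational(-17181, 121)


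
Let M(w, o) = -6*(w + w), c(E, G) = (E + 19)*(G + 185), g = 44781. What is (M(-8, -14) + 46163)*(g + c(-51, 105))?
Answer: 1642240759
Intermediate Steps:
c(E, G) = (19 + E)*(185 + G)
M(w, o) = -12*w
(M(-8, -14) + 46163)*(g + c(-51, 105)) = (-12*(-8) + 46163)*(44781 + (3515 + 19*105 + 185*(-51) - 51*105)) = (96 + 46163)*(44781 + (3515 + 1995 - 9435 - 5355)) = 46259*(44781 - 9280) = 46259*35501 = 1642240759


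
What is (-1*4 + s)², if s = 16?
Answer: 144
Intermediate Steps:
(-1*4 + s)² = (-1*4 + 16)² = (-4 + 16)² = 12² = 144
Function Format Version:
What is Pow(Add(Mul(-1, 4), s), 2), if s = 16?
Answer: 144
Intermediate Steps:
Pow(Add(Mul(-1, 4), s), 2) = Pow(Add(Mul(-1, 4), 16), 2) = Pow(Add(-4, 16), 2) = Pow(12, 2) = 144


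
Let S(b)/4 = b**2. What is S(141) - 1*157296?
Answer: -77772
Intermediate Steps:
S(b) = 4*b**2
S(141) - 1*157296 = 4*141**2 - 1*157296 = 4*19881 - 157296 = 79524 - 157296 = -77772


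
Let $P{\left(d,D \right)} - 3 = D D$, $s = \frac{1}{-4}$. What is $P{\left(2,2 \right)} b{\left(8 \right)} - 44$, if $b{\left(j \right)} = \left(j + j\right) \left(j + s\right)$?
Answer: $824$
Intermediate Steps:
$s = - \frac{1}{4} \approx -0.25$
$P{\left(d,D \right)} = 3 + D^{2}$ ($P{\left(d,D \right)} = 3 + D D = 3 + D^{2}$)
$b{\left(j \right)} = 2 j \left(- \frac{1}{4} + j\right)$ ($b{\left(j \right)} = \left(j + j\right) \left(j - \frac{1}{4}\right) = 2 j \left(- \frac{1}{4} + j\right)$)
$P{\left(2,2 \right)} b{\left(8 \right)} - 44 = \left(3 + 2^{2}\right) \frac{1}{2} \cdot 8 \left(-1 + 4 \cdot 8\right) - 44 = \left(3 + 4\right) \frac{1}{2} \cdot 8 \left(-1 + 32\right) - 44 = 7 \cdot \frac{1}{2} \cdot 8 \cdot 31 - 44 = 7 \cdot 124 - 44 = 868 - 44 = 824$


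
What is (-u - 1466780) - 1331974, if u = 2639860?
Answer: -5438614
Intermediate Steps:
(-u - 1466780) - 1331974 = (-1*2639860 - 1466780) - 1331974 = (-2639860 - 1466780) - 1331974 = -4106640 - 1331974 = -5438614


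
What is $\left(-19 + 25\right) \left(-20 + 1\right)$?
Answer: $-114$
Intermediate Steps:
$\left(-19 + 25\right) \left(-20 + 1\right) = 6 \left(-19\right) = -114$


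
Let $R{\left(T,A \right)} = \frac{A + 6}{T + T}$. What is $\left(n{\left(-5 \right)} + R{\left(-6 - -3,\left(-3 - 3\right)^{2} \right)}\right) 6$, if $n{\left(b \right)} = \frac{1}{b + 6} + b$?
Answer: $-66$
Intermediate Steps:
$n{\left(b \right)} = b + \frac{1}{6 + b}$ ($n{\left(b \right)} = \frac{1}{6 + b} + b = b + \frac{1}{6 + b}$)
$R{\left(T,A \right)} = \frac{6 + A}{2 T}$
$\left(n{\left(-5 \right)} + R{\left(-6 - -3,\left(-3 - 3\right)^{2} \right)}\right) 6 = \left(\frac{1 + \left(-5\right)^{2} + 6 \left(-5\right)}{6 - 5} + \frac{6 + \left(-3 - 3\right)^{2}}{2 \left(-6 - -3\right)}\right) 6 = \left(\frac{1 + 25 - 30}{1} + \frac{6 + \left(-6\right)^{2}}{2 \left(-6 + 3\right)}\right) 6 = \left(1 \left(-4\right) + \frac{6 + 36}{2 \left(-3\right)}\right) 6 = \left(-4 + \frac{1}{2} \left(- \frac{1}{3}\right) 42\right) 6 = \left(-4 - 7\right) 6 = \left(-11\right) 6 = -66$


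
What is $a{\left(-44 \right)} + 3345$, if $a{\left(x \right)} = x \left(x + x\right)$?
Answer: $7217$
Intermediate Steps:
$a{\left(x \right)} = 2 x^{2}$ ($a{\left(x \right)} = x 2 x = 2 x^{2}$)
$a{\left(-44 \right)} + 3345 = 2 \left(-44\right)^{2} + 3345 = 2 \cdot 1936 + 3345 = 3872 + 3345 = 7217$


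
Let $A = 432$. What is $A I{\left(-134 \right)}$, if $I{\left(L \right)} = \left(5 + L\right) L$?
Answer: $7467552$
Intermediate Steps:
$I{\left(L \right)} = L \left(5 + L\right)$
$A I{\left(-134 \right)} = 432 \left(- 134 \left(5 - 134\right)\right) = 432 \left(\left(-134\right) \left(-129\right)\right) = 432 \cdot 17286 = 7467552$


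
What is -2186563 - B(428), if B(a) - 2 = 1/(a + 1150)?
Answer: -3450399571/1578 ≈ -2.1866e+6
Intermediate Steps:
B(a) = 2 + 1/(1150 + a) (B(a) = 2 + 1/(a + 1150) = 2 + 1/(1150 + a))
-2186563 - B(428) = -2186563 - (2301 + 2*428)/(1150 + 428) = -2186563 - (2301 + 856)/1578 = -2186563 - 3157/1578 = -3450399571/1578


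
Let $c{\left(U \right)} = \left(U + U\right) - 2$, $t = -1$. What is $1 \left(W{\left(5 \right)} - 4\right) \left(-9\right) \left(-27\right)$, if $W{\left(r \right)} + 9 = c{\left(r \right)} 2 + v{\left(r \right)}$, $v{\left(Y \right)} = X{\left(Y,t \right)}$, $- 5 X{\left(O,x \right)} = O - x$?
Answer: $\frac{2187}{5} \approx 437.4$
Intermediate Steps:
$X{\left(O,x \right)} = - \frac{O}{5} + \frac{x}{5}$ ($X{\left(O,x \right)} = - \frac{O - x}{5} = - \frac{O}{5} + \frac{x}{5}$)
$v{\left(Y \right)} = - \frac{1}{5} - \frac{Y}{5}$ ($v{\left(Y \right)} = - \frac{Y}{5} + \frac{1}{5} \left(-1\right) = - \frac{Y}{5} - \frac{1}{5} = - \frac{1}{5} - \frac{Y}{5}$)
$c{\left(U \right)} = -2 + 2 U$ ($c{\left(U \right)} = 2 U - 2 = -2 + 2 U$)
$W{\left(r \right)} = - \frac{66}{5} + \frac{19 r}{5}$ ($W{\left(r \right)} = -9 - \left(\frac{1}{5} + \frac{r}{5} - \left(-2 + 2 r\right) 2\right) = -9 + \left(\left(-4 + 4 r\right) - \left(\frac{1}{5} + \frac{r}{5}\right)\right) = -9 + \left(- \frac{21}{5} + \frac{19 r}{5}\right) = - \frac{66}{5} + \frac{19 r}{5}$)
$1 \left(W{\left(5 \right)} - 4\right) \left(-9\right) \left(-27\right) = 1 \left(\left(- \frac{66}{5} + \frac{19}{5} \cdot 5\right) - 4\right) \left(-9\right) \left(-27\right) = 1 \left(\left(- \frac{66}{5} + 19\right) - 4\right) \left(-9\right) \left(-27\right) = 1 \left(\frac{29}{5} - 4\right) \left(-9\right) \left(-27\right) = 1 \cdot \frac{9}{5} \left(-9\right) \left(-27\right) = \frac{9}{5} \left(-9\right) \left(-27\right) = \left(- \frac{81}{5}\right) \left(-27\right) = \frac{2187}{5}$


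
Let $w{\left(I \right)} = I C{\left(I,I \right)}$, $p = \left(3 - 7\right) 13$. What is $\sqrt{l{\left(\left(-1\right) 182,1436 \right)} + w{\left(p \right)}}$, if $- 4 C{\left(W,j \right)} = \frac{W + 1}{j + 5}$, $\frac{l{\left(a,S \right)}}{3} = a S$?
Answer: $\frac{3 i \sqrt{192438727}}{47} \approx 885.46 i$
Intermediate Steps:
$l{\left(a,S \right)} = 3 S a$ ($l{\left(a,S \right)} = 3 a S = 3 S a$)
$C{\left(W,j \right)} = - \frac{1 + W}{4 \left(5 + j\right)}$ ($C{\left(W,j \right)} = - \frac{\left(W + 1\right) \frac{1}{j + 5}}{4} = - \frac{\left(1 + W\right) \frac{1}{5 + j}}{4} = - \frac{\frac{1}{5 + j} \left(1 + W\right)}{4} = - \frac{1 + W}{4 \left(5 + j\right)}$)
$p = -52$ ($p = \left(-4\right) 13 = -52$)
$w{\left(I \right)} = \frac{I \left(-1 - I\right)}{4 \left(5 + I\right)}$ ($w{\left(I \right)} = I \frac{-1 - I}{4 \left(5 + I\right)} = \frac{I \left(-1 - I\right)}{4 \left(5 + I\right)}$)
$\sqrt{l{\left(\left(-1\right) 182,1436 \right)} + w{\left(p \right)}} = \sqrt{3 \cdot 1436 \left(\left(-1\right) 182\right) - - \frac{52 \left(1 - 52\right)}{20 + 4 \left(-52\right)}} = \sqrt{3 \cdot 1436 \left(-182\right) - \left(-52\right) \frac{1}{20 - 208} \left(-51\right)} = \sqrt{-784056 - \left(-52\right) \frac{1}{-188} \left(-51\right)} = \sqrt{-784056 - \left(-52\right) \left(- \frac{1}{188}\right) \left(-51\right)} = \sqrt{-784056 + \frac{663}{47}} = \sqrt{- \frac{36849969}{47}} = \frac{3 i \sqrt{192438727}}{47}$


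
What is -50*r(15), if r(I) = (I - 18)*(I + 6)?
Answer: 3150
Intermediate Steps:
r(I) = (-18 + I)*(6 + I)
-50*r(15) = -50*(-108 + 15² - 12*15) = -50*(-108 + 225 - 180) = -50*(-63) = 3150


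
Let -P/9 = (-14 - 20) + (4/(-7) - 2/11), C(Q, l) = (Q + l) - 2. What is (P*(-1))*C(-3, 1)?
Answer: 96336/77 ≈ 1251.1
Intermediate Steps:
C(Q, l) = -2 + Q + l
P = 24084/77 (P = -9*((-14 - 20) + (4/(-7) - 2/11)) = -9*(-34 + (4*(-⅐) - 2*1/11)) = -9*(-34 + (-4/7 - 2/11)) = -9*(-34 - 58/77) = -9*(-2676/77) = 24084/77 ≈ 312.78)
(P*(-1))*C(-3, 1) = ((24084/77)*(-1))*(-2 - 3 + 1) = -24084/77*(-4) = 96336/77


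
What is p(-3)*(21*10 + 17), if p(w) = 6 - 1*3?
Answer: 681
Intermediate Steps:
p(w) = 3 (p(w) = 6 - 3 = 3)
p(-3)*(21*10 + 17) = 3*(21*10 + 17) = 3*(210 + 17) = 3*227 = 681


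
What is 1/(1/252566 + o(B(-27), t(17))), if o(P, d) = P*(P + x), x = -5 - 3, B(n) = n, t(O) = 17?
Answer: 252566/238674871 ≈ 0.0010582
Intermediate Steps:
x = -8
o(P, d) = P*(-8 + P) (o(P, d) = P*(P - 8) = P*(-8 + P))
1/(1/252566 + o(B(-27), t(17))) = 1/(1/252566 - 27*(-8 - 27)) = 1/(1/252566 - 27*(-35)) = 1/(1/252566 + 945) = 1/(238674871/252566) = 252566/238674871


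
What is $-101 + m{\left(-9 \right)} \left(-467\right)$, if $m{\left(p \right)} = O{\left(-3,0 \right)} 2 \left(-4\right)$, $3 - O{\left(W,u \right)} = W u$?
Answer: $11107$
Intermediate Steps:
$O{\left(W,u \right)} = 3 - W u$
$m{\left(p \right)} = -24$ ($m{\left(p \right)} = \left(3 - \left(-3\right) 0\right) 2 \left(-4\right) = \left(3 + 0\right) 2 \left(-4\right) = 3 \cdot 2 \left(-4\right) = 6 \left(-4\right) = -24$)
$-101 + m{\left(-9 \right)} \left(-467\right) = -101 - -11208 = -101 + 11208 = 11107$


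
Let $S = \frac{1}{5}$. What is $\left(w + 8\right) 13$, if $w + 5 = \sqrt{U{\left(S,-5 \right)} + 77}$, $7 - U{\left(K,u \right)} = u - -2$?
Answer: $39 + 13 \sqrt{87} \approx 160.26$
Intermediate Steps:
$S = \frac{1}{5} \approx 0.2$
$U{\left(K,u \right)} = 5 - u$ ($U{\left(K,u \right)} = 7 - \left(u - -2\right) = 7 - \left(u + 2\right) = 7 - \left(2 + u\right) = 5 - u$)
$w = -5 + \sqrt{87}$ ($w = -5 + \sqrt{\left(5 - -5\right) + 77} = -5 + \sqrt{\left(5 + 5\right) + 77} = -5 + \sqrt{10 + 77} = -5 + \sqrt{87} \approx 4.3274$)
$\left(w + 8\right) 13 = \left(\left(-5 + \sqrt{87}\right) + 8\right) 13 = \left(3 + \sqrt{87}\right) 13 = 39 + 13 \sqrt{87}$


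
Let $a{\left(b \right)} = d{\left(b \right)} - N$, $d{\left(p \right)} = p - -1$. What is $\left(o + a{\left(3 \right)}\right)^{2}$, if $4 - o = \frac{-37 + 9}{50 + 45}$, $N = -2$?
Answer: $\frac{956484}{9025} \approx 105.98$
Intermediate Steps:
$d{\left(p \right)} = 1 + p$ ($d{\left(p \right)} = p + 1 = 1 + p$)
$a{\left(b \right)} = 3 + b$ ($a{\left(b \right)} = \left(1 + b\right) - -2 = \left(1 + b\right) + 2 = 3 + b$)
$o = \frac{408}{95}$ ($o = 4 - \frac{-37 + 9}{50 + 45} = 4 - - \frac{28}{95} = 4 + \frac{28}{95} = \frac{408}{95} \approx 4.2947$)
$\left(o + a{\left(3 \right)}\right)^{2} = \left(\frac{408}{95} + \left(3 + 3\right)\right)^{2} = \left(\frac{408}{95} + 6\right)^{2} = \left(\frac{978}{95}\right)^{2} = \frac{956484}{9025}$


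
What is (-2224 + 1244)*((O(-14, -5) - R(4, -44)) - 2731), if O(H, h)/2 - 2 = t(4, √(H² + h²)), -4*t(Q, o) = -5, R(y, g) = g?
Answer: 2626890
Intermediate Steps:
t(Q, o) = 5/4 (t(Q, o) = -¼*(-5) = 5/4)
O(H, h) = 13/2 (O(H, h) = 4 + 2*(5/4) = 4 + 5/2 = 13/2)
(-2224 + 1244)*((O(-14, -5) - R(4, -44)) - 2731) = (-2224 + 1244)*((13/2 - 1*(-44)) - 2731) = -980*((13/2 + 44) - 2731) = -980*(101/2 - 2731) = -980*(-5361/2) = 2626890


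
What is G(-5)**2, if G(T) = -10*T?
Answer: 2500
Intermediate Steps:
G(-5)**2 = (-10*(-5))**2 = 50**2 = 2500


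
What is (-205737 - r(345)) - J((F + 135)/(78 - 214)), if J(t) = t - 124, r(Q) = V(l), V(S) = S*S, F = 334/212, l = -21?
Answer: -2970459987/14416 ≈ -2.0605e+5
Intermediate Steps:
F = 167/106 (F = 334*(1/212) = 167/106 ≈ 1.5755)
V(S) = S²
r(Q) = 441 (r(Q) = (-21)² = 441)
J(t) = -124 + t
(-205737 - r(345)) - J((F + 135)/(78 - 214)) = (-205737 - 1*441) - (-124 + (167/106 + 135)/(78 - 214)) = (-205737 - 441) - (-124 + (14477/106)/(-136)) = -206178 - (-124 + (14477/106)*(-1/136)) = -206178 - (-124 - 14477/14416) = -206178 - 1*(-1802061/14416) = -206178 + 1802061/14416 = -2970459987/14416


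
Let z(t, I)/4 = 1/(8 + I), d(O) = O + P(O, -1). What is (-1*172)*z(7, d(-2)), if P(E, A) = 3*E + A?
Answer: 688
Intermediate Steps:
P(E, A) = A + 3*E
d(O) = -1 + 4*O (d(O) = O + (-1 + 3*O) = -1 + 4*O)
z(t, I) = 4/(8 + I)
(-1*172)*z(7, d(-2)) = (-1*172)*(4/(8 + (-1 + 4*(-2)))) = -688/(8 + (-1 - 8)) = -688/(8 - 9) = -688/(-1) = -688*(-1) = -172*(-4) = 688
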